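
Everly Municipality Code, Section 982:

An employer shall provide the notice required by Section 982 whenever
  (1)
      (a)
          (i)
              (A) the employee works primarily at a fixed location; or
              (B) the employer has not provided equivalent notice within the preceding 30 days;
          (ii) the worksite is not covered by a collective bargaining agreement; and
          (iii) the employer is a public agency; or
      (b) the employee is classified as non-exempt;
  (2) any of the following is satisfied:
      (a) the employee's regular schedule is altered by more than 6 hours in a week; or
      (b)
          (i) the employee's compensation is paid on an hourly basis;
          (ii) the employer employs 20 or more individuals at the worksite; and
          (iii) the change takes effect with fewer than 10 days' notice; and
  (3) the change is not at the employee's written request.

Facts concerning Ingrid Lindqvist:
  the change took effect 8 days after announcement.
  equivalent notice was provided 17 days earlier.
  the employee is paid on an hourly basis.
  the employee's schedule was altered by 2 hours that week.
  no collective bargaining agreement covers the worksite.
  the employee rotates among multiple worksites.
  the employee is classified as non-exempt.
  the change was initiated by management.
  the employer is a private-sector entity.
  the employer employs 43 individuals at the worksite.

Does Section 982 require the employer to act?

Yes — required.

(A) fixed location — not satisfied.
(B) no recent notice — not met.
So (i) is not satisfied (F OR F).
(ii) no CBA — met.
(iii) public agency — not satisfied.
(a): F AND T AND F → false.
(b) non-exempt — holds.
So (1) is satisfied (F OR T).
(a) schedule shift > 6h — fails.
(i) hourly-paid — satisfied.
(ii) ≥ 20 at site — holds.
(iii) < 10 days' notice — satisfied.
(b) = T AND T AND T = true.
(2) = F OR T = true.
(3) not employee-requested — holds.
Overall = T AND T AND T = true.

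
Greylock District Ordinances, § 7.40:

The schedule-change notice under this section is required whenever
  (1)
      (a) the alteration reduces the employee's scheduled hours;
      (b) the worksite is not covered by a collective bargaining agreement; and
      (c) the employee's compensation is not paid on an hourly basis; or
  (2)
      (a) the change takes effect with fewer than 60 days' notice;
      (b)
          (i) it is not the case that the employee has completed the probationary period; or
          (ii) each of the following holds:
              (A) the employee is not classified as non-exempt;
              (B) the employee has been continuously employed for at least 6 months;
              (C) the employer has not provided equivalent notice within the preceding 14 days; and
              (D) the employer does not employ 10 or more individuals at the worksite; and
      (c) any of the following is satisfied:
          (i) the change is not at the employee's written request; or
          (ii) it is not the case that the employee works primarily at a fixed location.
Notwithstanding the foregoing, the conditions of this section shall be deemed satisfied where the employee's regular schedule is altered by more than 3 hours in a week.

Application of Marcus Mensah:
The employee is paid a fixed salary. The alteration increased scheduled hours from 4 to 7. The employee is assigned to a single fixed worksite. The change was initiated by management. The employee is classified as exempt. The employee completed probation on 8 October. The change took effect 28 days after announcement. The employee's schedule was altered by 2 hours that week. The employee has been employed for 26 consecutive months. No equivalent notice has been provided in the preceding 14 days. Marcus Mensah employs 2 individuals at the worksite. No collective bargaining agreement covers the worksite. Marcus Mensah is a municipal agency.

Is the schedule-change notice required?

Yes — required.

(a) hours reduced — fails.
(b) no CBA — met.
(c) not (hourly-paid) — met.
So (1) is not satisfied (F AND T AND T).
(a) < 60 days' notice — holds.
(i) not (past probation) — not met.
(A) not (non-exempt) — satisfied.
(B) tenure ≥ 6 mo. — satisfied.
(C) no recent notice — met.
(D) not (≥ 10 at site) — holds.
So (ii) is satisfied (T AND T AND T AND T).
(b): F OR T → true.
(i) not employee-requested — holds.
(ii) not (fixed location) — not met.
(c): T OR F → true.
So (2) is satisfied (T AND T AND T).
Overall: F OR T → true.
Exception (schedule shift > 3h) — not satisfied.
Result: main true OR exception false → true.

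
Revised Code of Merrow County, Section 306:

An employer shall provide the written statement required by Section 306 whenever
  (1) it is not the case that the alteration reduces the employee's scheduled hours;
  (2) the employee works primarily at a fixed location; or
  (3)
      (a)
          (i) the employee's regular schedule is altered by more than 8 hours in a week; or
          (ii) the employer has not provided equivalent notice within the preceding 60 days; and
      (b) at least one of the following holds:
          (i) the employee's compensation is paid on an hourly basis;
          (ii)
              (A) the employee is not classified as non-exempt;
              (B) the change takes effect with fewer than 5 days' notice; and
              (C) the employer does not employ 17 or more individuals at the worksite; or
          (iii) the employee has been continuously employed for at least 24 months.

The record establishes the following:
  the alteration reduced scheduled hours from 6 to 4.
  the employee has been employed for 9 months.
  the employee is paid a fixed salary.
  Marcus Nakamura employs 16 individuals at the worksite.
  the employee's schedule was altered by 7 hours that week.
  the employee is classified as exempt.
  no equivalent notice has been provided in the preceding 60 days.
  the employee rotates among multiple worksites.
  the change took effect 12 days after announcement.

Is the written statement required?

No — not required.

(1) not (hours reduced) — fails.
(2) fixed location — fails.
(i) schedule shift > 8h — not satisfied.
(ii) no recent notice — holds.
(a): F OR T → true.
(i) hourly-paid — not met.
(A) not (non-exempt) — met.
(B) < 5 days' notice — not met.
(C) not (≥ 17 at site) — satisfied.
So (ii) is not satisfied (T AND F AND T).
(iii) tenure ≥ 24 mo. — not met.
(b) = F OR F OR F = false.
(3): T AND F → false.
Overall: F OR F OR F → false.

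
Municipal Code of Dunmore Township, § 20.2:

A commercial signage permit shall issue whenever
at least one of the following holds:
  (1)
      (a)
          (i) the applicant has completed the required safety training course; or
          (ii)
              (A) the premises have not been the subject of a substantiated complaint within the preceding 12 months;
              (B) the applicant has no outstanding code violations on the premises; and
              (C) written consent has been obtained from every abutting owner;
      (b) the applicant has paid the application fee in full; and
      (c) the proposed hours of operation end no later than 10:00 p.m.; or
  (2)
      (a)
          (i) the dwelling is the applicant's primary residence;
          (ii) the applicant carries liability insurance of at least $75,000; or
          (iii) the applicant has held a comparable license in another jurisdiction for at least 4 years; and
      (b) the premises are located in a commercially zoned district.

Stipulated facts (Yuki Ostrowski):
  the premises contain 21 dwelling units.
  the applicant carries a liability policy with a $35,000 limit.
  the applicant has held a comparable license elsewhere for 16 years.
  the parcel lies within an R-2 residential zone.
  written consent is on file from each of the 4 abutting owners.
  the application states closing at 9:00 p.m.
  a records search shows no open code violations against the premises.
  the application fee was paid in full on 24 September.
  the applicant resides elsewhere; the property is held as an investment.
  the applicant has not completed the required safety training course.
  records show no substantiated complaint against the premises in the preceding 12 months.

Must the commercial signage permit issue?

(i) safety training — not satisfied.
(A) no complaint in 12 mo. — holds.
(B) no code violations — holds.
(C) all abutters consent — met.
(ii): T AND T AND T → true.
So (a) is satisfied (F OR T).
(b) fee paid — holds.
(c) closes by 10 p.m. — met.
(1) = T AND T AND T = true.
(i) primary residence — not met.
(ii) insurance ≥ $75,000 — fails.
(iii) prior license ≥ 4 yr — satisfied.
So (a) is satisfied (F OR F OR T).
(b) commercially zoned — not met.
(2) = T AND F = false.
Overall: T OR F → true.

Yes — granted.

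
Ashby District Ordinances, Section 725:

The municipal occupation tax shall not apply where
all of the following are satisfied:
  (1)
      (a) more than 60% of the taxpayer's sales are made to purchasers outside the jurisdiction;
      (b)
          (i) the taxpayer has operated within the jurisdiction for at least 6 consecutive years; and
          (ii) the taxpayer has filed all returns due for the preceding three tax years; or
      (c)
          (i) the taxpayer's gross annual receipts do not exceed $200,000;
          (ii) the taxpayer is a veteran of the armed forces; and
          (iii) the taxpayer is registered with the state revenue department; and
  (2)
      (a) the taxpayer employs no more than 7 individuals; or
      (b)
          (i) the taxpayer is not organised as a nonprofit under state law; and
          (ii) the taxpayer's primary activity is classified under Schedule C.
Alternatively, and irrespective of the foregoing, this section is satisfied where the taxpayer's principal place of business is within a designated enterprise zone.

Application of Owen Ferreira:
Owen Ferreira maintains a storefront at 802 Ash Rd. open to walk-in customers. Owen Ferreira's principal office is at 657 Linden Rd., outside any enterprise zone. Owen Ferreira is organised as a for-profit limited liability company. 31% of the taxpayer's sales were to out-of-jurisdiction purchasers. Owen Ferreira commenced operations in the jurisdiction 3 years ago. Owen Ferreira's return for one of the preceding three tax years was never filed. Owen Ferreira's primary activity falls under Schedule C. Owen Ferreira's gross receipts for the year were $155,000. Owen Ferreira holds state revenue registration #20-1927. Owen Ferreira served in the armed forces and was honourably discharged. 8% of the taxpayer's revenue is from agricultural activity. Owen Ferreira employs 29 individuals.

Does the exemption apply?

(a) >60% out-of-jur. sales — fails.
(i) ≥ 6 yrs in jurisdiction — fails.
(ii) returns current — fails.
(b): F AND F → false.
(i) receipts ≤ $200,000 — satisfied.
(ii) veteran — holds.
(iii) state-registered — satisfied.
(c): T AND T AND T → true.
(1): F OR F OR T → true.
(a) ≤ 7 employees — not met.
(i) not (nonprofit) — holds.
(ii) Schedule C activity — met.
(b): T AND T → true.
So (2) is satisfied (F OR T).
So Overall is satisfied (T AND T).
Exception (in enterprise zone) — not satisfied.
Result: main true OR exception false → true.

Yes — exempt.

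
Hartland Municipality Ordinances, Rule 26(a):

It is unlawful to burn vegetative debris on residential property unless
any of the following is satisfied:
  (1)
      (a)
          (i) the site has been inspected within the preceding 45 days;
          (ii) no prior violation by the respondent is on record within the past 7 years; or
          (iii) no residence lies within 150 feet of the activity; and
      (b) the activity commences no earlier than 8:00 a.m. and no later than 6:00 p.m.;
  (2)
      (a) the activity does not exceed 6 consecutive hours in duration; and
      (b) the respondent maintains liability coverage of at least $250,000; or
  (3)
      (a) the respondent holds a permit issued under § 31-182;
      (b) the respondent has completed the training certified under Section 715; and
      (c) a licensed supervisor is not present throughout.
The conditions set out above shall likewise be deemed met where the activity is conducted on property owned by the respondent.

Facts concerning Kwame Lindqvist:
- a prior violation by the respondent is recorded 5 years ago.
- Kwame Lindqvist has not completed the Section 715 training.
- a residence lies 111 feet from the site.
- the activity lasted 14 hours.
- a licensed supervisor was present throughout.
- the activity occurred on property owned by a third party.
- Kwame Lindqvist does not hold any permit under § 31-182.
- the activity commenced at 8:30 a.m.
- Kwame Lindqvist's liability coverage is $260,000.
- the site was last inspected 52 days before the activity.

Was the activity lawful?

No — unlawful.

(i) site inspected — not met.
(ii) no prior violation — not met.
(iii) no residence in 150 ft — fails.
(a): F OR F OR F → false.
(b) start within hours — satisfied.
(1) = F AND T = false.
(a) ≤ 6 hrs duration — not satisfied.
(b) coverage ≥ $250,000 — met.
So (2) is not satisfied (F AND T).
(a) holds permit — not met.
(b) training certified — not satisfied.
(c) not (supervisor present) — fails.
(3): F AND F AND F → false.
Overall: F OR F OR F → false.
Exception (own property) — not satisfied.
Result: main false OR exception false → false.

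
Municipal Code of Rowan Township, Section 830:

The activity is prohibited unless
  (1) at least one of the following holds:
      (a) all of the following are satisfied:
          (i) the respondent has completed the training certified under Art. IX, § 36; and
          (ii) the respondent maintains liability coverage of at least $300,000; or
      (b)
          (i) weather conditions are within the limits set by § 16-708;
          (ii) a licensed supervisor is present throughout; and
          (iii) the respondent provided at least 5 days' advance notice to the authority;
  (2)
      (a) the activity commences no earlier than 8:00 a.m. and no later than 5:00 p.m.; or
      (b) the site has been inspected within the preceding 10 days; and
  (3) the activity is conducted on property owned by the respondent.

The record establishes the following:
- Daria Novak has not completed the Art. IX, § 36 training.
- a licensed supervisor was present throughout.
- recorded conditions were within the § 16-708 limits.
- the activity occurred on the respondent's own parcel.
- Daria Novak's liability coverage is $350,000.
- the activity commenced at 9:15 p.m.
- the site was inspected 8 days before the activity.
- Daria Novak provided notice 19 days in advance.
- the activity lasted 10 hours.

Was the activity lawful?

Yes — lawful.

(i) training certified — not satisfied.
(ii) coverage ≥ $300,000 — satisfied.
(a): F AND T → false.
(i) weather ok — met.
(ii) supervisor present — holds.
(iii) ≥5 days' notice — holds.
(b) = T AND T AND T = true.
(1) = F OR T = true.
(a) start within hours — not met.
(b) site inspected — met.
(2): F OR T → true.
(3) own property — satisfied.
Overall: T AND T AND T → true.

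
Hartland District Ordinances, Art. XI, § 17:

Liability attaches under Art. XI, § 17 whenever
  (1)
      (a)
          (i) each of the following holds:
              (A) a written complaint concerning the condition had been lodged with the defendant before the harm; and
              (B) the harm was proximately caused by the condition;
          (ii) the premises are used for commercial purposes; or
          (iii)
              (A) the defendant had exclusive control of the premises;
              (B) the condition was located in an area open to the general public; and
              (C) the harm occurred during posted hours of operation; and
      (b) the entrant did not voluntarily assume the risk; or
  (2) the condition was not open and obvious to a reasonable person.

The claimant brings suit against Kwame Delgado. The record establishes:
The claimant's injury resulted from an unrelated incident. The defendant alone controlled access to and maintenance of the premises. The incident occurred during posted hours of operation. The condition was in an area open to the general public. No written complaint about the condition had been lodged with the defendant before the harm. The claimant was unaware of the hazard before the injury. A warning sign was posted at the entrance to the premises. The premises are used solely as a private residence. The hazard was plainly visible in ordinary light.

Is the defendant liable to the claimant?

(A) complaint lodged — not satisfied.
(B) proximate cause — not met.
So (i) is not satisfied (F AND F).
(ii) commercial use — fails.
(A) exclusive control — met.
(B) public area — satisfied.
(C) during posted hours — satisfied.
(iii) = T AND T AND T = true.
(a) = F OR F OR T = true.
(b) no assumed risk — met.
(1): T AND T → true.
(2) not open/obvious — not met.
Overall: T OR F → true.

Yes — liable.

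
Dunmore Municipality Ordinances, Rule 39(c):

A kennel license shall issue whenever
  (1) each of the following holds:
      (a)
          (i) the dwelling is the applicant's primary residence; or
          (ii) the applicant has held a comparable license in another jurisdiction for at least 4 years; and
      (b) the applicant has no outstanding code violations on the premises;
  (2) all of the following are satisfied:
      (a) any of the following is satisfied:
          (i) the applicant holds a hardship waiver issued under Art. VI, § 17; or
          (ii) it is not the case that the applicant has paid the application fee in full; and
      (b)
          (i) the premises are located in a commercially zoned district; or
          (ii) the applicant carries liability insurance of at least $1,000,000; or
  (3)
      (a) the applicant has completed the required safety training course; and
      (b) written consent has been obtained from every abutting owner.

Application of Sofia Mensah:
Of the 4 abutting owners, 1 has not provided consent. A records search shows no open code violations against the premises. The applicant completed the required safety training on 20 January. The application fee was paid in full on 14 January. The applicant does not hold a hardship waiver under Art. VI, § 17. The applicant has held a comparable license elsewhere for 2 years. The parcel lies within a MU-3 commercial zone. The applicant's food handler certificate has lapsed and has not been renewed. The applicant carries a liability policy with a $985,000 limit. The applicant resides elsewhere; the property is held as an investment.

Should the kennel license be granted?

No — denied.

(i) primary residence — fails.
(ii) prior license ≥ 4 yr — not satisfied.
(a) = F OR F = false.
(b) no code violations — satisfied.
(1) = F AND T = false.
(i) hardship waiver — fails.
(ii) not (fee paid) — not satisfied.
(a): F OR F → false.
(i) commercially zoned — holds.
(ii) insurance ≥ $1,000,000 — fails.
So (b) is satisfied (T OR F).
So (2) is not satisfied (F AND T).
(a) safety training — holds.
(b) all abutters consent — not met.
(3) = T AND F = false.
Overall = F OR F OR F = false.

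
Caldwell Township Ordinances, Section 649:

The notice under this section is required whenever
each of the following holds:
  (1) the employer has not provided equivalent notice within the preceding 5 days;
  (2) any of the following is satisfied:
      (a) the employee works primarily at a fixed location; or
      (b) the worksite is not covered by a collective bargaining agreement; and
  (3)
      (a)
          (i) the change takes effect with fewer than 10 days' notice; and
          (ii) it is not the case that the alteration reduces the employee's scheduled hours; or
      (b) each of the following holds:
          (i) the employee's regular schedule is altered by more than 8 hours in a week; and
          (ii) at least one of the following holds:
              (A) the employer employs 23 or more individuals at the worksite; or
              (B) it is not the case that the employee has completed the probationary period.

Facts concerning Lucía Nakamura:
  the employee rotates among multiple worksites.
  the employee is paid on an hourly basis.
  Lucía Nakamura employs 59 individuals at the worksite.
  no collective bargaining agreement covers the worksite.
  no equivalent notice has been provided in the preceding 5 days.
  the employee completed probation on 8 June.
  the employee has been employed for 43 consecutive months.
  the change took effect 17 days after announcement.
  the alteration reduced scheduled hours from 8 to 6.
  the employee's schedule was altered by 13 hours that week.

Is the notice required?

(1) no recent notice — satisfied.
(a) fixed location — not met.
(b) no CBA — holds.
(2) = F OR T = true.
(i) < 10 days' notice — not satisfied.
(ii) not (hours reduced) — not satisfied.
(a) = F AND F = false.
(i) schedule shift > 8h — met.
(A) ≥ 23 at site — holds.
(B) not (past probation) — not satisfied.
(ii): T OR F → true.
(b): T AND T → true.
So (3) is satisfied (F OR T).
Overall: T AND T AND T → true.

Yes — required.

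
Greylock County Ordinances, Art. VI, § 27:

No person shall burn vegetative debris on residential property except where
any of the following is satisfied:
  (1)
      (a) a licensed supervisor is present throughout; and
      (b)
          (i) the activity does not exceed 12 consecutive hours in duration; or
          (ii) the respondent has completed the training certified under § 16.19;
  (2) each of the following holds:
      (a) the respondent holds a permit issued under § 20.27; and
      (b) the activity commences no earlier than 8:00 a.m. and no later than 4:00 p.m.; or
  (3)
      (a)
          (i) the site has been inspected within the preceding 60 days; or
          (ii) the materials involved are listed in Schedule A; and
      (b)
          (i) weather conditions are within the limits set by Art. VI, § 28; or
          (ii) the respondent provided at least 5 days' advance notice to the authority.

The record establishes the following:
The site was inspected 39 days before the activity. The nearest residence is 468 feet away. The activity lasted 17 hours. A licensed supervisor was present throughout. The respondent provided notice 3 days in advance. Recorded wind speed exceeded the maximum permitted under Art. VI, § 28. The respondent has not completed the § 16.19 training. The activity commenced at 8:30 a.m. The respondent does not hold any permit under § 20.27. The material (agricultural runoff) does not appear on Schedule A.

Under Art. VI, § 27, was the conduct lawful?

No — unlawful.

(a) supervisor present — met.
(i) ≤ 12 hrs duration — fails.
(ii) training certified — not met.
(b): F OR F → false.
(1) = T AND F = false.
(a) holds permit — fails.
(b) start within hours — met.
So (2) is not satisfied (F AND T).
(i) site inspected — met.
(ii) Schedule A material — not met.
(a) = T OR F = true.
(i) weather ok — not satisfied.
(ii) ≥5 days' notice — not satisfied.
So (b) is not satisfied (F OR F).
(3): T AND F → false.
Overall = F OR F OR F = false.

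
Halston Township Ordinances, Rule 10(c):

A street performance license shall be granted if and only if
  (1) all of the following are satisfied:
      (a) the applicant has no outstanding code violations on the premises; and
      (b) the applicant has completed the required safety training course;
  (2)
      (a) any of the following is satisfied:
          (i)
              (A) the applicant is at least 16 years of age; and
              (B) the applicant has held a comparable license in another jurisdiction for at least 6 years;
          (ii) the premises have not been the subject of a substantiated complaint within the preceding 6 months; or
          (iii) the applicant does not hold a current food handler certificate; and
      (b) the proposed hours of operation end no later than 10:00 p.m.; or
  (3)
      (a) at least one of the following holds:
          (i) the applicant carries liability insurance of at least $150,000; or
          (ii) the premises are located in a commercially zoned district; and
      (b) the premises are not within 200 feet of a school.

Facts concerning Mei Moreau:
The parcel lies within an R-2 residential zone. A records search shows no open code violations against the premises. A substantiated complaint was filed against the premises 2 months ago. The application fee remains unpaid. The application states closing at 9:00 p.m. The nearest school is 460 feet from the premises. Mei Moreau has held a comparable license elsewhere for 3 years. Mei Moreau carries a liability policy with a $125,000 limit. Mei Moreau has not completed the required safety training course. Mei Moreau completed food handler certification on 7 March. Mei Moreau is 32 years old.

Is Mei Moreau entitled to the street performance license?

No — denied.

(a) no code violations — holds.
(b) safety training — not met.
(1): T AND F → false.
(A) age ≥ 16 — met.
(B) prior license ≥ 6 yr — not met.
So (i) is not satisfied (T AND F).
(ii) no complaint in 6 mo. — not met.
(iii) not (food handler cert.) — not satisfied.
(a): F OR F OR F → false.
(b) closes by 10 p.m. — holds.
(2): F AND T → false.
(i) insurance ≥ $150,000 — fails.
(ii) commercially zoned — fails.
So (a) is not satisfied (F OR F).
(b) ≥200 ft from school — satisfied.
(3) = F AND T = false.
Overall = F OR F OR F = false.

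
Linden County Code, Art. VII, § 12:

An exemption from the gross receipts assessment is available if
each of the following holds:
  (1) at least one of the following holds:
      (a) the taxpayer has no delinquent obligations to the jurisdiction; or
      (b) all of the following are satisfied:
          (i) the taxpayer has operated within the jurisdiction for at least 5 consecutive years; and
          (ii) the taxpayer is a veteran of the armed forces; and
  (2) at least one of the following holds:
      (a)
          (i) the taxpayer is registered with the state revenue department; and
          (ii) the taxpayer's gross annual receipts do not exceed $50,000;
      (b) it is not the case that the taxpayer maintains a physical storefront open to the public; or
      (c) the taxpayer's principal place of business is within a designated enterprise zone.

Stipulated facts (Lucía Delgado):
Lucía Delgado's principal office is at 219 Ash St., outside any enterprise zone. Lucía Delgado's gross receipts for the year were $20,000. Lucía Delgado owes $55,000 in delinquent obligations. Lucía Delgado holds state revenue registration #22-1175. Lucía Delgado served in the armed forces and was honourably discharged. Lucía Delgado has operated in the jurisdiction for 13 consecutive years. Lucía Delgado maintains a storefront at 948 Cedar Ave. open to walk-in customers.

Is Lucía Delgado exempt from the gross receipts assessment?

(a) no delinquency — fails.
(i) ≥ 5 yrs in jurisdiction — holds.
(ii) veteran — met.
(b) = T AND T = true.
(1) = F OR T = true.
(i) state-registered — holds.
(ii) receipts ≤ $50,000 — holds.
So (a) is satisfied (T AND T).
(b) not (has storefront) — not met.
(c) in enterprise zone — not met.
(2) = T OR F OR F = true.
Overall = T AND T = true.

Yes — exempt.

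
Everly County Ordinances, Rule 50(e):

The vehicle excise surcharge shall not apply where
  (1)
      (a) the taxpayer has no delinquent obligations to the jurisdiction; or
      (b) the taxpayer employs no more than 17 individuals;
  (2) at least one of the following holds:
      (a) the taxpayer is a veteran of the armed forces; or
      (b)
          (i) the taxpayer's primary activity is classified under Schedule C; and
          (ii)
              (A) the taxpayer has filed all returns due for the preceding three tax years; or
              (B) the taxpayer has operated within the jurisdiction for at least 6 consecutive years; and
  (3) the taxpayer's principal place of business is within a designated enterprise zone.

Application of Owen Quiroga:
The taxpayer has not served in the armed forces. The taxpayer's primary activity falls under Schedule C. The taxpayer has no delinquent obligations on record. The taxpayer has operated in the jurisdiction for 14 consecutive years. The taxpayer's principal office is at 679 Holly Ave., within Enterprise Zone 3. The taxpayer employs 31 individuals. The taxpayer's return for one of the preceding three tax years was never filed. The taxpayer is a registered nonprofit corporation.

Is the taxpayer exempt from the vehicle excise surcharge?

(a) no delinquency — holds.
(b) ≤ 17 employees — not satisfied.
So (1) is satisfied (T OR F).
(a) veteran — not met.
(i) Schedule C activity — met.
(A) returns current — fails.
(B) ≥ 6 yrs in jurisdiction — holds.
(ii) = F OR T = true.
(b): T AND T → true.
(2): F OR T → true.
(3) in enterprise zone — satisfied.
Overall = T AND T AND T = true.

Yes — exempt.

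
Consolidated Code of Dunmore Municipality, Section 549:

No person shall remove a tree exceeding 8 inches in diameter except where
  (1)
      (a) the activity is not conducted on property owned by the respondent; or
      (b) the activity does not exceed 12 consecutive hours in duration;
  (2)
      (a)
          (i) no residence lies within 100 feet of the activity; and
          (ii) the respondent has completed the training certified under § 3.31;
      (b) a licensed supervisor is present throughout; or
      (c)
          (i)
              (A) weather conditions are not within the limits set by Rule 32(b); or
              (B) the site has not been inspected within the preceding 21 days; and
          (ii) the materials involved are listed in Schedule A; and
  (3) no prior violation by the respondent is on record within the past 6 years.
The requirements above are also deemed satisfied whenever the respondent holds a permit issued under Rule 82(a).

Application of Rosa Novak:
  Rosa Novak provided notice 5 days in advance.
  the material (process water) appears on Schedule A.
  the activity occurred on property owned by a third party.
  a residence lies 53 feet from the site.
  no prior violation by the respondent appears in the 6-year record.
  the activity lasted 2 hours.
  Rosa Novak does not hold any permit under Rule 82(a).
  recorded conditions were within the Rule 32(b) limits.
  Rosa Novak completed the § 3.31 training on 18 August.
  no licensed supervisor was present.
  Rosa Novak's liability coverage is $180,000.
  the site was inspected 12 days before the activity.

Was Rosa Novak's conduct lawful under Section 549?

(a) not (own property) — holds.
(b) ≤ 12 hrs duration — satisfied.
(1): T OR T → true.
(i) no residence in 100 ft — not met.
(ii) training certified — satisfied.
(a): F AND T → false.
(b) supervisor present — not satisfied.
(A) not (weather ok) — not satisfied.
(B) not (site inspected) — not satisfied.
(i) = F OR F = false.
(ii) Schedule A material — satisfied.
(c) = F AND T = false.
So (2) is not satisfied (F OR F OR F).
(3) no prior violation — met.
Overall: T AND F AND T → false.
Exception (holds permit) — not satisfied.
Result: main false OR exception false → false.

No — unlawful.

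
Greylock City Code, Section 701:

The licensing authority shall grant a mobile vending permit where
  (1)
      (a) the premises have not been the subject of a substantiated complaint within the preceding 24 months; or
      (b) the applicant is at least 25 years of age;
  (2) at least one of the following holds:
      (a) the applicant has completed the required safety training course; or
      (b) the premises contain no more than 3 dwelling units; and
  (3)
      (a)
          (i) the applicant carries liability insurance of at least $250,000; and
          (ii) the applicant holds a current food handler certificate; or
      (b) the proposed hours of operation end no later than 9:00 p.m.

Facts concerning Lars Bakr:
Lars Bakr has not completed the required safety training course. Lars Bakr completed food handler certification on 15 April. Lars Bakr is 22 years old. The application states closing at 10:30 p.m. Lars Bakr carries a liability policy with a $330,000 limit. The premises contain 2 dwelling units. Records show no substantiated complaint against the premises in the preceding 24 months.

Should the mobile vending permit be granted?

(a) no complaint in 24 mo. — met.
(b) age ≥ 25 — fails.
(1) = T OR F = true.
(a) safety training — fails.
(b) ≤ 3 units — met.
(2): F OR T → true.
(i) insurance ≥ $250,000 — holds.
(ii) food handler cert. — satisfied.
(a): T AND T → true.
(b) closes by 9 p.m. — not satisfied.
(3) = T OR F = true.
So Overall is satisfied (T AND T AND T).

Yes — granted.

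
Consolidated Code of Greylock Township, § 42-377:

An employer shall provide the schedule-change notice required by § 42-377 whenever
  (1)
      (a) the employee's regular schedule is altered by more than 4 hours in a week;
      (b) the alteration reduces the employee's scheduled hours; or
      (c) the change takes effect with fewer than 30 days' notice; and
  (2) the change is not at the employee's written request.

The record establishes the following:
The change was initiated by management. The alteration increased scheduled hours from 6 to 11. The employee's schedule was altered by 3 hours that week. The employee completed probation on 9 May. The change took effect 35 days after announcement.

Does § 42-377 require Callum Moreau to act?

(a) schedule shift > 4h — fails.
(b) hours reduced — not met.
(c) < 30 days' notice — not satisfied.
(1): F OR F OR F → false.
(2) not employee-requested — met.
So Overall is not satisfied (F AND T).

No — not required.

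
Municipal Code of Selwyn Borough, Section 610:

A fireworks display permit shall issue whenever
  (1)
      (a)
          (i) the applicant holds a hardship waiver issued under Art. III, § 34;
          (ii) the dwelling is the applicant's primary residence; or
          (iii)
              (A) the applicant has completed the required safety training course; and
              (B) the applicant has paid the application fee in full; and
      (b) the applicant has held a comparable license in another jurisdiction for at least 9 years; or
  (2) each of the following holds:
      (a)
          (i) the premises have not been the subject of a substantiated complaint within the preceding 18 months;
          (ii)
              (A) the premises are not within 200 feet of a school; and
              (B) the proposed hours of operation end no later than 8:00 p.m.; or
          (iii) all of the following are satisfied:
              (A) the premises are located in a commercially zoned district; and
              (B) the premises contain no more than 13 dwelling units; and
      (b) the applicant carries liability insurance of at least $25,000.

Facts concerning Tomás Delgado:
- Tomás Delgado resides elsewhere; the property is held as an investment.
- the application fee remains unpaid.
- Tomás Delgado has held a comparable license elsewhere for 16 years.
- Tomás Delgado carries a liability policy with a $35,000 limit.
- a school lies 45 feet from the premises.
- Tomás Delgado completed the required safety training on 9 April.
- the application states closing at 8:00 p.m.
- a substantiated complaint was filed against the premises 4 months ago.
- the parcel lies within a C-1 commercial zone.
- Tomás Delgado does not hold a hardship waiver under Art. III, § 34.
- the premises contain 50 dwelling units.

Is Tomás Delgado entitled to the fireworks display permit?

(i) hardship waiver — fails.
(ii) primary residence — not satisfied.
(A) safety training — satisfied.
(B) fee paid — not met.
(iii) = T AND F = false.
(a): F OR F OR F → false.
(b) prior license ≥ 9 yr — met.
(1): F AND T → false.
(i) no complaint in 18 mo. — not satisfied.
(A) ≥200 ft from school — not met.
(B) closes by 8 p.m. — satisfied.
So (ii) is not satisfied (F AND T).
(A) commercially zoned — satisfied.
(B) ≤ 13 units — not satisfied.
(iii): T AND F → false.
(a) = F OR F OR F = false.
(b) insurance ≥ $25,000 — holds.
So (2) is not satisfied (F AND T).
Overall: F OR F → false.

No — denied.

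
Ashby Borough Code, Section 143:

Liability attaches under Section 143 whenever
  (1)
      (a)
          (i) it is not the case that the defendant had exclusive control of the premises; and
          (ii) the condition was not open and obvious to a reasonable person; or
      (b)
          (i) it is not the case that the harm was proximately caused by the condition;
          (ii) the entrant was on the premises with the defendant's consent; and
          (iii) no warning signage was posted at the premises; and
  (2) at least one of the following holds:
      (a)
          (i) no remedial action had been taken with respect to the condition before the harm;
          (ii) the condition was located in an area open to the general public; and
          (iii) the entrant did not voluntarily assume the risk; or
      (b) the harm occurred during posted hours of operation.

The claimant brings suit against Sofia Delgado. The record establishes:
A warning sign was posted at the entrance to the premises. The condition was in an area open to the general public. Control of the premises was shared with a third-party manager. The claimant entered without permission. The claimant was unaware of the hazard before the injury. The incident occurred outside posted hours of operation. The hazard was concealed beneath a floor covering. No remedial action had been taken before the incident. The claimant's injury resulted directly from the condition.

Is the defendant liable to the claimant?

(i) not (exclusive control) — satisfied.
(ii) not open/obvious — holds.
So (a) is satisfied (T AND T).
(i) not (proximate cause) — fails.
(ii) consent to enter — fails.
(iii) no signage posted — fails.
So (b) is not satisfied (F AND F AND F).
So (1) is satisfied (T OR F).
(i) no remedial action — satisfied.
(ii) public area — met.
(iii) no assumed risk — satisfied.
So (a) is satisfied (T AND T AND T).
(b) during posted hours — fails.
(2): T OR F → true.
Overall: T AND T → true.

Yes — liable.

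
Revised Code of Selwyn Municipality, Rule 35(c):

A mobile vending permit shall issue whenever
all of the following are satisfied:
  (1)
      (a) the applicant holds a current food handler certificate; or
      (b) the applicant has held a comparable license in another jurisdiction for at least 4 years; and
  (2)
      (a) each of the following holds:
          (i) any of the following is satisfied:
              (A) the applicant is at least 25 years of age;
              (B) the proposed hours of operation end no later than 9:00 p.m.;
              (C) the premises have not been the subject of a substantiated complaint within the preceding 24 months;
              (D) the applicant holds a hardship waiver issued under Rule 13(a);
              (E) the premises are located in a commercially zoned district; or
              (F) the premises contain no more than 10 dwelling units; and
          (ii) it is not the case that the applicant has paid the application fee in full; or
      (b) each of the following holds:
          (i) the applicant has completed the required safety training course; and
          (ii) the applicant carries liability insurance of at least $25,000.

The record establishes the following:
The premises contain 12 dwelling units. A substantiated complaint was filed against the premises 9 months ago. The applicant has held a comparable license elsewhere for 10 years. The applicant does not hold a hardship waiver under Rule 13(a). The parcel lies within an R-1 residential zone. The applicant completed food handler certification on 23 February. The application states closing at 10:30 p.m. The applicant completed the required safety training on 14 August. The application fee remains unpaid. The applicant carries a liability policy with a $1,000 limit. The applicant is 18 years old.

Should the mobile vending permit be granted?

(a) food handler cert. — satisfied.
(b) prior license ≥ 4 yr — holds.
(1) = T OR T = true.
(A) age ≥ 25 — fails.
(B) closes by 9 p.m. — fails.
(C) no complaint in 24 mo. — not met.
(D) hardship waiver — not met.
(E) commercially zoned — not satisfied.
(F) ≤ 10 units — not satisfied.
(i): F OR F OR F OR F OR F OR F → false.
(ii) not (fee paid) — met.
So (a) is not satisfied (F AND T).
(i) safety training — satisfied.
(ii) insurance ≥ $25,000 — not satisfied.
So (b) is not satisfied (T AND F).
(2): F OR F → false.
So Overall is not satisfied (T AND F).

No — denied.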